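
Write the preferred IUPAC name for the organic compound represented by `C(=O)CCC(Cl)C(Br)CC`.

5-bromo-4-chloroheptanal

The longest carbon chain that includes the –CHO group has 7 carbons, so the parent hydride is heptane.
The highest-priority functional group is an aldehyde (terminal –CHO), so the name ends in -al.
Choose the numbering such that the aldehyde carbon is C-1 by definition.
That gives a bromo group at C-5; a chloro group at C-4.
Prefixes are listed alphabetically: bromo, chloro.
Putting it together: 5-bromo-4-chloroheptanal.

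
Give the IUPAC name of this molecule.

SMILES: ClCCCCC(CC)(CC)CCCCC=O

Counting along the main chain through the –CHO group gives 10 carbons: the parent is decane.
The principal characteristic group is an aldehyde (terminal –CHO), named with the suffix -al.
Number the chain so that the aldehyde carbon is C-1 by definition.
This places a chloro group at C-10; two ethyl groups at C-6.
The substituents are ordered alphabetically, ignoring any di-/tri- multipliers.
Putting it together: 10-chloro-6,6-diethyldecanal.

10-chloro-6,6-diethyldecanal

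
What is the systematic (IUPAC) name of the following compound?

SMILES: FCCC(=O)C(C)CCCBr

Counting along the main chain through the carbonyl gives 7 carbons: the parent is heptane.
A ketone (C=O on an internal carbon) is the principal characteristic group, giving the suffix -one.
Choose the numbering such that numbering from this end puts the carbonyl group at C-3 rather than C-5.
That gives the carbonyl at C-3; a bromo group at C-7; a fluoro group at C-1; a methyl group at C-4.
Substituent prefixes are cited in alphabetical order (multiplying prefixes like di-/tri- are ignored for ordering).
The name is 7-bromo-1-fluoro-4-methylheptan-3-one.

7-bromo-1-fluoro-4-methylheptan-3-one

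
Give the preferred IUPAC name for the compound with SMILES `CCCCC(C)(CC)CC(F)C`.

The parent chain contains 8 carbons (octane).
Number the chain so that the substituent locant set {2,4,4} is lower than {5,5,7} at the first point of difference.
With this numbering: an ethyl group at C-4; a fluoro group at C-2; a methyl group at C-4.
Substituent prefixes are cited in alphabetical order (multiplying prefixes like di-/tri- are ignored for ordering).
Putting it together: 4-ethyl-2-fluoro-4-methyloctane.

4-ethyl-2-fluoro-4-methyloctane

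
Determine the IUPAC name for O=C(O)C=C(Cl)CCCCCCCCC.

3-chlorododec-2-enoic acid

Counting along the main chain through the –COOH group and the multiple bond gives 12 carbons: the parent is dodecane.
The highest-priority functional group is a carboxylic acid (terminal –COOH), so the name ends in -oic acid.
The chain contains a C=C double bond, so the unsaturation ending is -ene.
Number the chain so that the carboxylic acid carbon is C-1 by definition.
That gives the double bond between C-2 and C-3; a chloro group at C-3.
Assembling the pieces gives 3-chlorododec-2-enoic acid.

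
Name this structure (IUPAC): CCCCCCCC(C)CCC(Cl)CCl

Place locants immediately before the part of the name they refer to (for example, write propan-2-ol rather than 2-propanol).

The longest carbon chain is 12 atoms: the parent is dodecane.
Number the chain so that the substituent locant set {1,2,5} is lower than {8,11,12} at the first point of difference.
That gives chloro groups at C-1 and C-2; a methyl group at C-5.
The substituents are ordered alphabetically, ignoring any di-/tri- multipliers.
The name is 1,2-dichloro-5-methyldodecane.

1,2-dichloro-5-methyldodecane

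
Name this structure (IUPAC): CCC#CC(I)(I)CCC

5,5-diiodooct-3-yne

Counting along the main chain through the multiple bond gives 8 carbons: the parent is octane.
There is one C≡C triple bond, indicated by the ending -yne.
The numbering direction is chosen so that numbering from this end puts the triple bond at C-3 rather than C-5.
With this numbering: the triple bond between C-3 and C-4; two iodo groups at C-5.
Putting it together: 5,5-diiodooct-3-yne.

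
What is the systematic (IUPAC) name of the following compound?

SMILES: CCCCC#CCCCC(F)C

The longest carbon chain that includes the multiple bond has 11 carbons, so the parent hydride is undecane.
The chain contains a C≡C triple bond, so the unsaturation ending is -yne.
Number the chain so that numbering from this end puts the triple bond at C-5 rather than C-6.
This places the triple bond between C-5 and C-6; a fluoro group at C-10.
Putting it together: 10-fluoroundec-5-yne.

10-fluoroundec-5-yne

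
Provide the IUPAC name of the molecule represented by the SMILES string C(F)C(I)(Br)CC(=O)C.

The longest carbon chain that includes the carbonyl has 5 carbons, so the parent hydride is pentane.
A ketone (C=O on an internal carbon) is the principal characteristic group, giving the suffix -one.
Number the chain so that numbering from this end puts the carbonyl group at C-2 rather than C-4.
With this numbering: the carbonyl at C-2; a bromo group at C-4; a fluoro group at C-5; an iodo group at C-4.
The substituents are ordered alphabetically, ignoring any di-/tri- multipliers.
Assembling the pieces gives 4-bromo-5-fluoro-4-iodopentan-2-one.

4-bromo-5-fluoro-4-iodopentan-2-one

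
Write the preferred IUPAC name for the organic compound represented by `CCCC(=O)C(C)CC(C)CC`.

The longest chain bearing the carbonyl is 9 carbons long (nonane).
A ketone (C=O on an internal carbon) is the principal characteristic group, giving the suffix -one.
The numbering direction is chosen so that numbering from this end puts the carbonyl group at C-4 rather than C-6.
With this numbering: the carbonyl at C-4; methyl groups at C-5 and C-7.
Assembling the pieces gives 5,7-dimethylnonan-4-one.

5,7-dimethylnonan-4-one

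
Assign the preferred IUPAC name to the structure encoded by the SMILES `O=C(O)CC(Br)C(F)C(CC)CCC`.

Counting along the main chain through the –COOH group gives 8 carbons: the parent is octane.
The highest-priority functional group is a carboxylic acid (terminal –COOH), so the name ends in -oic acid.
The numbering direction is chosen so that the carboxylic acid carbon is C-1 by definition.
With this numbering: a bromo group at C-3; an ethyl group at C-5; a fluoro group at C-4.
Substituent prefixes are cited in alphabetical order (multiplying prefixes like di-/tri- are ignored for ordering).
Assembling the pieces gives 3-bromo-5-ethyl-4-fluorooctanoic acid.

3-bromo-5-ethyl-4-fluorooctanoic acid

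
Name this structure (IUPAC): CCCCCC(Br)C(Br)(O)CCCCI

5,6-dibromo-1-iodoundecan-5-ol

The longest carbon chain that includes the –OH group has 11 carbons, so the parent hydride is undecane.
An alcohol (–OH) is the principal characteristic group, giving the suffix -ol.
The numbering direction is chosen so that numbering from this end puts the hydroxyl group at C-5 rather than C-7.
With this numbering: the hydroxyl at C-5; bromo groups at C-5 and C-6; an iodo group at C-1.
Prefixes are listed alphabetically: bromo, iodo.
Assembling the pieces gives 5,6-dibromo-1-iodoundecan-5-ol.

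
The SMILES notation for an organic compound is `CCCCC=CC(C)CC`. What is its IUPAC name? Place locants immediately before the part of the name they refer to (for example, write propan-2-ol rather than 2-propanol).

The longest chain bearing the multiple bond is 9 carbons long (nonane).
There is one C=C double bond, indicated by the ending -ene.
Number the chain so that numbering from this end puts the double bond at C-4 rather than C-5.
With this numbering: the double bond between C-4 and C-5; a methyl group at C-3.
Putting it together: 3-methylnon-4-ene.

3-methylnon-4-ene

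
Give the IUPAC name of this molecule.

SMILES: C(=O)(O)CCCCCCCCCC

The longest chain bearing the –COOH group is 11 carbons long (undecane).
The principal characteristic group is a carboxylic acid (terminal –COOH), named with the suffix -oic acid.
Choose the numbering such that the carboxylic acid carbon is C-1 by definition.
Putting it together: undecanoic acid.

undecanoic acid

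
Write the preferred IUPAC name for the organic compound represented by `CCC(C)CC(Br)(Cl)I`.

1-bromo-1-chloro-1-iodo-3-methylpentane

The parent chain contains 5 carbons (pentane).
Number the chain so that the substituent locant set {1,1,1,3} is lower than {3,5,5,5} at the first point of difference.
With this numbering: a bromo group at C-1; a chloro group at C-1; an iodo group at C-1; a methyl group at C-3.
The substituents are ordered alphabetically, ignoring any di-/tri- multipliers.
Putting it together: 1-bromo-1-chloro-1-iodo-3-methylpentane.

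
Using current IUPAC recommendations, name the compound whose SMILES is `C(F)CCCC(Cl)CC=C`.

The longest carbon chain that includes the multiple bond has 8 carbons, so the parent hydride is octane.
There is one C=C double bond, indicated by the ending -ene.
Number the chain so that numbering from this end puts the double bond at C-1 rather than C-7.
That gives the double bond between C-1 and C-2; a chloro group at C-4; a fluoro group at C-8.
Prefixes are listed alphabetically: chloro, fluoro.
The name is 4-chloro-8-fluorooct-1-ene.

4-chloro-8-fluorooct-1-ene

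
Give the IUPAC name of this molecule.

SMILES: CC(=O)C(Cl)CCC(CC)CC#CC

3-chloro-6-ethyldec-8-yn-2-one

Counting along the main chain through the carbonyl and the multiple bond gives 10 carbons: the parent is decane.
A ketone (C=O on an internal carbon) is the principal characteristic group, giving the suffix -one.
The chain contains a C≡C triple bond, so the unsaturation ending is -yne.
The numbering direction is chosen so that numbering from this end puts the carbonyl group at C-2 rather than C-9.
That gives the carbonyl at C-2; the triple bond between C-8 and C-9; a chloro group at C-3; an ethyl group at C-6.
Prefixes are listed alphabetically: chloro, ethyl.
The name is 3-chloro-6-ethyldec-8-yn-2-one.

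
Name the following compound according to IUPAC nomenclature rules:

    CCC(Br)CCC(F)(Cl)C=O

The longest chain bearing the –CHO group is 7 carbons long (heptane).
An aldehyde (terminal –CHO) is the principal characteristic group, giving the suffix -al.
Number the chain so that the aldehyde carbon is C-1 by definition.
This places a bromo group at C-5; a chloro group at C-2; a fluoro group at C-2.
Prefixes are listed alphabetically: bromo, chloro, fluoro.
Putting it together: 5-bromo-2-chloro-2-fluoroheptanal.

5-bromo-2-chloro-2-fluoroheptanal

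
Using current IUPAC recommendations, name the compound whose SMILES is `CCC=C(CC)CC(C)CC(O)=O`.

Counting along the main chain through the –COOH group and the multiple bond gives 8 carbons: the parent is octane.
A carboxylic acid (terminal –COOH) is the principal characteristic group, giving the suffix -oic acid.
There is one C=C double bond, indicated by the ending -ene.
Number the chain so that the carboxylic acid carbon is C-1 by definition.
With this numbering: the double bond between C-5 and C-6; an ethyl group at C-5; a methyl group at C-3.
Substituent prefixes are cited in alphabetical order (multiplying prefixes like di-/tri- are ignored for ordering).
Assembling the pieces gives 5-ethyl-3-methyloct-5-enoic acid.

5-ethyl-3-methyloct-5-enoic acid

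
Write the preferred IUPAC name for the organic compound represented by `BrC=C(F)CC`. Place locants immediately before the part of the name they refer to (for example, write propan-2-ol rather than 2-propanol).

1-bromo-2-fluorobut-1-ene

The longest carbon chain that includes the multiple bond has 4 carbons, so the parent hydride is butane.
The chain contains a C=C double bond, so the unsaturation ending is -ene.
The numbering direction is chosen so that numbering from this end puts the double bond at C-1 rather than C-3.
With this numbering: the double bond between C-1 and C-2; a bromo group at C-1; a fluoro group at C-2.
The substituents are ordered alphabetically, ignoring any di-/tri- multipliers.
Assembling the pieces gives 1-bromo-2-fluorobut-1-ene.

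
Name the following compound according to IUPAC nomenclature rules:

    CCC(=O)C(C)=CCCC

Counting along the main chain through the carbonyl and the multiple bond gives 8 carbons: the parent is octane.
The highest-priority functional group is a ketone (C=O on an internal carbon), so the name ends in -one.
A C=C double bond in the chain gives the infix -ene-.
Number the chain so that numbering from this end puts the carbonyl group at C-3 rather than C-6.
That gives the carbonyl at C-3; the double bond between C-4 and C-5; a methyl group at C-4.
Assembling the pieces gives 4-methyloct-4-en-3-one.

4-methyloct-4-en-3-one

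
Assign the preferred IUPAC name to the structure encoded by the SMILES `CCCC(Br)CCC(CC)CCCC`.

4-bromo-7-ethylundecane

The longest continuous carbon chain has 11 atoms, so the parent hydride is undecane.
Choose the numbering such that the substituent locant set {4,7} is lower than {5,8} at the first point of difference.
This places a bromo group at C-4; an ethyl group at C-7.
The substituents are ordered alphabetically, ignoring any di-/tri- multipliers.
Putting it together: 4-bromo-7-ethylundecane.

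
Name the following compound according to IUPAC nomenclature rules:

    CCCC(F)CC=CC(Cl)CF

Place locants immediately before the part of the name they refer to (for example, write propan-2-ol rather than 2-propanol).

Counting along the main chain through the multiple bond gives 9 carbons: the parent is nonane.
There is one C=C double bond, indicated by the ending -ene.
Choose the numbering such that numbering from this end puts the double bond at C-3 rather than C-6.
This places the double bond between C-3 and C-4; a chloro group at C-2; fluoro groups at C-1 and C-6.
The substituents are ordered alphabetically, ignoring any di-/tri- multipliers.
Assembling the pieces gives 2-chloro-1,6-difluoronon-3-ene.

2-chloro-1,6-difluoronon-3-ene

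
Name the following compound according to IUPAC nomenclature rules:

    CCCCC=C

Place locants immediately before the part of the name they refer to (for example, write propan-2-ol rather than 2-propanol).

The longest chain bearing the multiple bond is 6 carbons long (hexane).
A C=C double bond in the chain gives the infix -ene-.
Number the chain so that numbering from this end puts the double bond at C-1 rather than C-5.
That gives the double bond between C-1 and C-2.
Assembling the pieces gives hex-1-ene.

hex-1-ene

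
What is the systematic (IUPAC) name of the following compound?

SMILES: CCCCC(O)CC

heptan-3-ol

The longest carbon chain that includes the –OH group has 7 carbons, so the parent hydride is heptane.
An alcohol (–OH) is the principal characteristic group, giving the suffix -ol.
The numbering direction is chosen so that numbering from this end puts the hydroxyl group at C-3 rather than C-5.
That gives the hydroxyl at C-3.
The name is heptan-3-ol.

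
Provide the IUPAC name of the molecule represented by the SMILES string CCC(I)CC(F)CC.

3-fluoro-5-iodoheptane

The parent chain contains 7 carbons (heptane).
The numbering direction is chosen so that the locant sets are identical either way, so the alphabetically earlier fluoro substituent takes the lower locant (3 rather than 5).
That gives a fluoro group at C-3; an iodo group at C-5.
Substituent prefixes are cited in alphabetical order (multiplying prefixes like di-/tri- are ignored for ordering).
Assembling the pieces gives 3-fluoro-5-iodoheptane.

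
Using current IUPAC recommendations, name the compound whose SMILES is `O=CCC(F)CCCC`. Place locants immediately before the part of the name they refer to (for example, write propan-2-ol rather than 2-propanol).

3-fluoroheptanal

The longest chain bearing the –CHO group is 7 carbons long (heptane).
The highest-priority functional group is an aldehyde (terminal –CHO), so the name ends in -al.
Choose the numbering such that the aldehyde carbon is C-1 by definition.
That gives a fluoro group at C-3.
Assembling the pieces gives 3-fluoroheptanal.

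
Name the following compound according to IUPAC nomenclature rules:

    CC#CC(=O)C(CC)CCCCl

Counting along the main chain through the carbonyl and the multiple bond gives 8 carbons: the parent is octane.
The principal characteristic group is a ketone (C=O on an internal carbon), named with the suffix -one.
A C≡C triple bond in the chain gives the infix -yne-.
Choose the numbering such that numbering from this end puts the carbonyl group at C-4 rather than C-5.
This places the carbonyl at C-4; the triple bond between C-2 and C-3; a chloro group at C-8; an ethyl group at C-5.
Prefixes are listed alphabetically: chloro, ethyl.
The name is 8-chloro-5-ethyloct-2-yn-4-one.

8-chloro-5-ethyloct-2-yn-4-one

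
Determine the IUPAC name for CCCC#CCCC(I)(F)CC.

Counting along the main chain through the multiple bond gives 10 carbons: the parent is decane.
There is one C≡C triple bond, indicated by the ending -yne.
Choose the numbering such that numbering from this end puts the triple bond at C-4 rather than C-6.
This places the triple bond between C-4 and C-5; a fluoro group at C-8; an iodo group at C-8.
Substituent prefixes are cited in alphabetical order (multiplying prefixes like di-/tri- are ignored for ordering).
The name is 8-fluoro-8-iododec-4-yne.

8-fluoro-8-iododec-4-yne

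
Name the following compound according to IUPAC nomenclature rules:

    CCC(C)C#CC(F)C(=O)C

The longest chain bearing the carbonyl and the multiple bond is 8 carbons long (octane).
A ketone (C=O on an internal carbon) is the principal characteristic group, giving the suffix -one.
There is one C≡C triple bond, indicated by the ending -yne.
Number the chain so that numbering from this end puts the carbonyl group at C-2 rather than C-7.
This places the carbonyl at C-2; the triple bond between C-4 and C-5; a fluoro group at C-3; a methyl group at C-6.
The substituents are ordered alphabetically, ignoring any di-/tri- multipliers.
Putting it together: 3-fluoro-6-methyloct-4-yn-2-one.

3-fluoro-6-methyloct-4-yn-2-one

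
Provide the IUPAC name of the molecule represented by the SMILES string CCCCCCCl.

The longest continuous carbon chain has 6 atoms, so the parent hydride is hexane.
Choose the numbering such that the substituent locant set {1} is lower than {6} at the first point of difference.
That gives a chloro group at C-1.
Putting it together: 1-chlorohexane.

1-chlorohexane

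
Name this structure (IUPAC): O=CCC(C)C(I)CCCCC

Counting along the main chain through the –CHO group gives 9 carbons: the parent is nonane.
The principal characteristic group is an aldehyde (terminal –CHO), named with the suffix -al.
Choose the numbering such that the aldehyde carbon is C-1 by definition.
That gives an iodo group at C-4; a methyl group at C-3.
The substituents are ordered alphabetically, ignoring any di-/tri- multipliers.
Assembling the pieces gives 4-iodo-3-methylnonanal.

4-iodo-3-methylnonanal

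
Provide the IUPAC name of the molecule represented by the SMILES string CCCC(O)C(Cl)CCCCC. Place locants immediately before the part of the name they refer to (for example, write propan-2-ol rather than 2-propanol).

5-chlorodecan-4-ol

Counting along the main chain through the –OH group gives 10 carbons: the parent is decane.
An alcohol (–OH) is the principal characteristic group, giving the suffix -ol.
Number the chain so that numbering from this end puts the hydroxyl group at C-4 rather than C-7.
This places the hydroxyl at C-4; a chloro group at C-5.
The name is 5-chlorodecan-4-ol.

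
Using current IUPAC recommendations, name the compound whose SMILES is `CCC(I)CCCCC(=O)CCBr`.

The longest chain bearing the carbonyl is 10 carbons long (decane).
The principal characteristic group is a ketone (C=O on an internal carbon), named with the suffix -one.
Number the chain so that numbering from this end puts the carbonyl group at C-3 rather than C-8.
That gives the carbonyl at C-3; a bromo group at C-1; an iodo group at C-8.
The substituents are ordered alphabetically, ignoring any di-/tri- multipliers.
Assembling the pieces gives 1-bromo-8-iododecan-3-one.

1-bromo-8-iododecan-3-one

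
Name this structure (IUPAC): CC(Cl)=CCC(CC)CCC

2-chloro-5-ethyloct-2-ene

The longest chain bearing the multiple bond is 8 carbons long (octane).
A C=C double bond in the chain gives the infix -ene-.
Choose the numbering such that numbering from this end puts the double bond at C-2 rather than C-6.
With this numbering: the double bond between C-2 and C-3; a chloro group at C-2; an ethyl group at C-5.
Substituent prefixes are cited in alphabetical order (multiplying prefixes like di-/tri- are ignored for ordering).
Assembling the pieces gives 2-chloro-5-ethyloct-2-ene.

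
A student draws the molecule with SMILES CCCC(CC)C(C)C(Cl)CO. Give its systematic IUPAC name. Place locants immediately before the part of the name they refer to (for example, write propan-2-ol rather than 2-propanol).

The longest carbon chain that includes the –OH group has 7 carbons, so the parent hydride is heptane.
The highest-priority functional group is an alcohol (–OH), so the name ends in -ol.
Choose the numbering such that numbering from this end puts the hydroxyl group at C-1 rather than C-7.
This places the hydroxyl at C-1; a chloro group at C-2; an ethyl group at C-4; a methyl group at C-3.
Prefixes are listed alphabetically: chloro, ethyl, methyl.
Assembling the pieces gives 2-chloro-4-ethyl-3-methylheptan-1-ol.

2-chloro-4-ethyl-3-methylheptan-1-ol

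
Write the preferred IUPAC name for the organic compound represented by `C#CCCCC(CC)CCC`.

6-ethylnon-1-yne

The longest carbon chain that includes the multiple bond has 9 carbons, so the parent hydride is nonane.
A C≡C triple bond in the chain gives the infix -yne-.
The numbering direction is chosen so that numbering from this end puts the triple bond at C-1 rather than C-8.
That gives the triple bond between C-1 and C-2; an ethyl group at C-6.
The name is 6-ethylnon-1-yne.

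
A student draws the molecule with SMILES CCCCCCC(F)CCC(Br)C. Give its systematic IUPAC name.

The longest carbon chain is 11 atoms: the parent is undecane.
Number the chain so that the substituent locant set {2,5} is lower than {7,10} at the first point of difference.
With this numbering: a bromo group at C-2; a fluoro group at C-5.
Substituent prefixes are cited in alphabetical order (multiplying prefixes like di-/tri- are ignored for ordering).
The name is 2-bromo-5-fluoroundecane.

2-bromo-5-fluoroundecane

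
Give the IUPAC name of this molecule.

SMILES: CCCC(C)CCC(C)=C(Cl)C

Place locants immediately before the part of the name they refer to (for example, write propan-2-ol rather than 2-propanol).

2-chloro-3,6-dimethylnon-2-ene

The longest chain bearing the multiple bond is 9 carbons long (nonane).
A C=C double bond in the chain gives the infix -ene-.
Choose the numbering such that numbering from this end puts the double bond at C-2 rather than C-7.
That gives the double bond between C-2 and C-3; a chloro group at C-2; methyl groups at C-3 and C-6.
Prefixes are listed alphabetically: chloro, methyl.
Assembling the pieces gives 2-chloro-3,6-dimethylnon-2-ene.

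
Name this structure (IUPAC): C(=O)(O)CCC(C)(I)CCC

The longest chain bearing the –COOH group is 7 carbons long (heptane).
The highest-priority functional group is a carboxylic acid (terminal –COOH), so the name ends in -oic acid.
The numbering direction is chosen so that the carboxylic acid carbon is C-1 by definition.
This places an iodo group at C-4; a methyl group at C-4.
Prefixes are listed alphabetically: iodo, methyl.
Assembling the pieces gives 4-iodo-4-methylheptanoic acid.

4-iodo-4-methylheptanoic acid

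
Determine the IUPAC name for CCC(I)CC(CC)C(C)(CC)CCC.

The parent chain contains 9 carbons (nonane).
The numbering direction is chosen so that the substituent locant set {3,5,6,6} is lower than {4,4,5,7} at the first point of difference.
This places ethyl groups at C-5 and C-6; an iodo group at C-3; a methyl group at C-6.
The substituents are ordered alphabetically, ignoring any di-/tri- multipliers.
Putting it together: 5,6-diethyl-3-iodo-6-methylnonane.

5,6-diethyl-3-iodo-6-methylnonane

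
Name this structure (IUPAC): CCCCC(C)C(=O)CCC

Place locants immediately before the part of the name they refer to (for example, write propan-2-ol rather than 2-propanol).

Counting along the main chain through the carbonyl gives 9 carbons: the parent is nonane.
The principal characteristic group is a ketone (C=O on an internal carbon), named with the suffix -one.
Number the chain so that numbering from this end puts the carbonyl group at C-4 rather than C-6.
This places the carbonyl at C-4; a methyl group at C-5.
Putting it together: 5-methylnonan-4-one.

5-methylnonan-4-one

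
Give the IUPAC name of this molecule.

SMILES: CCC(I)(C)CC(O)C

The longest chain bearing the –OH group is 6 carbons long (hexane).
The highest-priority functional group is an alcohol (–OH), so the name ends in -ol.
Number the chain so that numbering from this end puts the hydroxyl group at C-2 rather than C-5.
That gives the hydroxyl at C-2; an iodo group at C-4; a methyl group at C-4.
Prefixes are listed alphabetically: iodo, methyl.
Assembling the pieces gives 4-iodo-4-methylhexan-2-ol.

4-iodo-4-methylhexan-2-ol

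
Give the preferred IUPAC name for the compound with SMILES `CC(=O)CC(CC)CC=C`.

The longest carbon chain that includes the carbonyl and the multiple bond has 7 carbons, so the parent hydride is heptane.
The principal characteristic group is a ketone (C=O on an internal carbon), named with the suffix -one.
There is one C=C double bond, indicated by the ending -ene.
Number the chain so that numbering from this end puts the carbonyl group at C-2 rather than C-6.
That gives the carbonyl at C-2; the double bond between C-6 and C-7; an ethyl group at C-4.
Assembling the pieces gives 4-ethylhept-6-en-2-one.

4-ethylhept-6-en-2-one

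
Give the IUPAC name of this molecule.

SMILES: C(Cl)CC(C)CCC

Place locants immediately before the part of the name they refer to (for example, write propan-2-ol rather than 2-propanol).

The longest continuous carbon chain has 6 atoms, so the parent hydride is hexane.
Choose the numbering such that the substituent locant set {1,3} is lower than {4,6} at the first point of difference.
That gives a chloro group at C-1; a methyl group at C-3.
Substituent prefixes are cited in alphabetical order (multiplying prefixes like di-/tri- are ignored for ordering).
Assembling the pieces gives 1-chloro-3-methylhexane.

1-chloro-3-methylhexane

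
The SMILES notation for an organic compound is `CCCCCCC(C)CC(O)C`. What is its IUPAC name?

The longest carbon chain that includes the –OH group has 10 carbons, so the parent hydride is decane.
The highest-priority functional group is an alcohol (–OH), so the name ends in -ol.
Number the chain so that numbering from this end puts the hydroxyl group at C-2 rather than C-9.
This places the hydroxyl at C-2; a methyl group at C-4.
Assembling the pieces gives 4-methyldecan-2-ol.

4-methyldecan-2-ol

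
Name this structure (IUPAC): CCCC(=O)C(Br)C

2-bromohexan-3-one

Counting along the main chain through the carbonyl gives 6 carbons: the parent is hexane.
The highest-priority functional group is a ketone (C=O on an internal carbon), so the name ends in -one.
The numbering direction is chosen so that numbering from this end puts the carbonyl group at C-3 rather than C-4.
This places the carbonyl at C-3; a bromo group at C-2.
Putting it together: 2-bromohexan-3-one.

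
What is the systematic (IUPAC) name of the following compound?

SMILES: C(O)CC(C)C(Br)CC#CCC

Counting along the main chain through the –OH group and the multiple bond gives 9 carbons: the parent is nonane.
The principal characteristic group is an alcohol (–OH), named with the suffix -ol.
The chain contains a C≡C triple bond, so the unsaturation ending is -yne.
Number the chain so that numbering from this end puts the hydroxyl group at C-1 rather than C-9.
That gives the hydroxyl at C-1; the triple bond between C-6 and C-7; a bromo group at C-4; a methyl group at C-3.
The substituents are ordered alphabetically, ignoring any di-/tri- multipliers.
The name is 4-bromo-3-methylnon-6-yn-1-ol.

4-bromo-3-methylnon-6-yn-1-ol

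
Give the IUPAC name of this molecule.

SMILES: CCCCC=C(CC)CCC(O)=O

The longest carbon chain that includes the –COOH group and the multiple bond has 9 carbons, so the parent hydride is nonane.
A carboxylic acid (terminal –COOH) is the principal characteristic group, giving the suffix -oic acid.
A C=C double bond in the chain gives the infix -ene-.
The numbering direction is chosen so that the carboxylic acid carbon is C-1 by definition.
This places the double bond between C-4 and C-5; an ethyl group at C-4.
Putting it together: 4-ethylnon-4-enoic acid.

4-ethylnon-4-enoic acid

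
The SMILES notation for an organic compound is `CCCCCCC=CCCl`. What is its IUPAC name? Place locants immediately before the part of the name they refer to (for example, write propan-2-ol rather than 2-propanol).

1-chloronon-2-ene

The longest chain bearing the multiple bond is 9 carbons long (nonane).
The chain contains a C=C double bond, so the unsaturation ending is -ene.
The numbering direction is chosen so that numbering from this end puts the double bond at C-2 rather than C-7.
With this numbering: the double bond between C-2 and C-3; a chloro group at C-1.
Assembling the pieces gives 1-chloronon-2-ene.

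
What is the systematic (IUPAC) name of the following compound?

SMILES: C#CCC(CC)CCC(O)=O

Counting along the main chain through the –COOH group and the multiple bond gives 7 carbons: the parent is heptane.
A carboxylic acid (terminal –COOH) is the principal characteristic group, giving the suffix -oic acid.
There is one C≡C triple bond, indicated by the ending -yne.
Choose the numbering such that the carboxylic acid carbon is C-1 by definition.
That gives the triple bond between C-6 and C-7; an ethyl group at C-4.
The name is 4-ethylhept-6-ynoic acid.

4-ethylhept-6-ynoic acid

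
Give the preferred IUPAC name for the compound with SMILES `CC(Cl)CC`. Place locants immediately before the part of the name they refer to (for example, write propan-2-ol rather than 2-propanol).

2-chlorobutane

The parent chain contains 4 carbons (butane).
Number the chain so that the substituent locant set {2} is lower than {3} at the first point of difference.
This places a chloro group at C-2.
The name is 2-chlorobutane.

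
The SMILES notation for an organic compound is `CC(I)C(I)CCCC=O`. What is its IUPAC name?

5,6-diiodoheptanal

Counting along the main chain through the –CHO group gives 7 carbons: the parent is heptane.
An aldehyde (terminal –CHO) is the principal characteristic group, giving the suffix -al.
Choose the numbering such that the aldehyde carbon is C-1 by definition.
This places iodo groups at C-5 and C-6.
Assembling the pieces gives 5,6-diiodoheptanal.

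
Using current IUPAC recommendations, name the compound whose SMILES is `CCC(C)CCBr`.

The longest continuous carbon chain has 5 atoms, so the parent hydride is pentane.
Number the chain so that the substituent locant set {1,3} is lower than {3,5} at the first point of difference.
That gives a bromo group at C-1; a methyl group at C-3.
The substituents are ordered alphabetically, ignoring any di-/tri- multipliers.
Assembling the pieces gives 1-bromo-3-methylpentane.

1-bromo-3-methylpentane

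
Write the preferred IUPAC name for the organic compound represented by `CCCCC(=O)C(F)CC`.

3-fluorooctan-4-one

Counting along the main chain through the carbonyl gives 8 carbons: the parent is octane.
The highest-priority functional group is a ketone (C=O on an internal carbon), so the name ends in -one.
The numbering direction is chosen so that numbering from this end puts the carbonyl group at C-4 rather than C-5.
That gives the carbonyl at C-4; a fluoro group at C-3.
Assembling the pieces gives 3-fluorooctan-4-one.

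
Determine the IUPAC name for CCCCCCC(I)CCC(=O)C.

The longest carbon chain that includes the carbonyl has 11 carbons, so the parent hydride is undecane.
The highest-priority functional group is a ketone (C=O on an internal carbon), so the name ends in -one.
The numbering direction is chosen so that numbering from this end puts the carbonyl group at C-2 rather than C-10.
This places the carbonyl at C-2; an iodo group at C-5.
Putting it together: 5-iodoundecan-2-one.

5-iodoundecan-2-one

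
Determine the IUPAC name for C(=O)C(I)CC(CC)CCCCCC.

4-ethyl-2-iododecanal

The longest carbon chain that includes the –CHO group has 10 carbons, so the parent hydride is decane.
An aldehyde (terminal –CHO) is the principal characteristic group, giving the suffix -al.
Choose the numbering such that the aldehyde carbon is C-1 by definition.
That gives an ethyl group at C-4; an iodo group at C-2.
Prefixes are listed alphabetically: ethyl, iodo.
The name is 4-ethyl-2-iododecanal.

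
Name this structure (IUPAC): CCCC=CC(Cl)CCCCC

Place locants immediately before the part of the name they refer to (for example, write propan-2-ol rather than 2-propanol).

Counting along the main chain through the multiple bond gives 11 carbons: the parent is undecane.
There is one C=C double bond, indicated by the ending -ene.
Choose the numbering such that numbering from this end puts the double bond at C-4 rather than C-7.
With this numbering: the double bond between C-4 and C-5; a chloro group at C-6.
Assembling the pieces gives 6-chloroundec-4-ene.

6-chloroundec-4-ene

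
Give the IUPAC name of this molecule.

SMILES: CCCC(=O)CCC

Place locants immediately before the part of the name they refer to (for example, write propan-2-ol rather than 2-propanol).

heptan-4-one

The longest carbon chain that includes the carbonyl has 7 carbons, so the parent hydride is heptane.
A ketone (C=O on an internal carbon) is the principal characteristic group, giving the suffix -one.
Both numbering directions give the same locant set; either may be used.
That gives the carbonyl at C-4.
Putting it together: heptan-4-one.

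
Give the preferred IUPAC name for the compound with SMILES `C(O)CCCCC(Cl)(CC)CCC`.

The longest chain bearing the –OH group is 9 carbons long (nonane).
An alcohol (–OH) is the principal characteristic group, giving the suffix -ol.
Number the chain so that numbering from this end puts the hydroxyl group at C-1 rather than C-9.
With this numbering: the hydroxyl at C-1; a chloro group at C-6; an ethyl group at C-6.
The substituents are ordered alphabetically, ignoring any di-/tri- multipliers.
Assembling the pieces gives 6-chloro-6-ethylnonan-1-ol.

6-chloro-6-ethylnonan-1-ol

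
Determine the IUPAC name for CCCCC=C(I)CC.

3-iodooct-3-ene

The longest carbon chain that includes the multiple bond has 8 carbons, so the parent hydride is octane.
A C=C double bond in the chain gives the infix -ene-.
Choose the numbering such that numbering from this end puts the double bond at C-3 rather than C-5.
With this numbering: the double bond between C-3 and C-4; an iodo group at C-3.
Assembling the pieces gives 3-iodooct-3-ene.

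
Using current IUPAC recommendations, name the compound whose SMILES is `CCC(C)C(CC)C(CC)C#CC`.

Counting along the main chain through the multiple bond gives 8 carbons: the parent is octane.
The chain contains a C≡C triple bond, so the unsaturation ending is -yne.
Number the chain so that numbering from this end puts the triple bond at C-2 rather than C-6.
This places the triple bond between C-2 and C-3; ethyl groups at C-4 and C-5; a methyl group at C-6.
The substituents are ordered alphabetically, ignoring any di-/tri- multipliers.
The name is 4,5-diethyl-6-methyloct-2-yne.

4,5-diethyl-6-methyloct-2-yne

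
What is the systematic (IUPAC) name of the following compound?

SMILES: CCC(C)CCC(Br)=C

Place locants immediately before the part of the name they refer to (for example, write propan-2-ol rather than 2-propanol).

The longest carbon chain that includes the multiple bond has 7 carbons, so the parent hydride is heptane.
There is one C=C double bond, indicated by the ending -ene.
Choose the numbering such that numbering from this end puts the double bond at C-1 rather than C-6.
This places the double bond between C-1 and C-2; a bromo group at C-2; a methyl group at C-5.
Prefixes are listed alphabetically: bromo, methyl.
Putting it together: 2-bromo-5-methylhept-1-ene.

2-bromo-5-methylhept-1-ene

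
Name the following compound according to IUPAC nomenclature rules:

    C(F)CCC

1-fluorobutane

The parent chain contains 4 carbons (butane).
Number the chain so that the substituent locant set {1} is lower than {4} at the first point of difference.
With this numbering: a fluoro group at C-1.
The name is 1-fluorobutane.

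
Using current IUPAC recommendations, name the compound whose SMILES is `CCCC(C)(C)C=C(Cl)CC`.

The longest carbon chain that includes the multiple bond has 8 carbons, so the parent hydride is octane.
A C=C double bond in the chain gives the infix -ene-.
Number the chain so that numbering from this end puts the double bond at C-3 rather than C-5.
That gives the double bond between C-3 and C-4; a chloro group at C-3; two methyl groups at C-5.
The substituents are ordered alphabetically, ignoring any di-/tri- multipliers.
Putting it together: 3-chloro-5,5-dimethyloct-3-ene.

3-chloro-5,5-dimethyloct-3-ene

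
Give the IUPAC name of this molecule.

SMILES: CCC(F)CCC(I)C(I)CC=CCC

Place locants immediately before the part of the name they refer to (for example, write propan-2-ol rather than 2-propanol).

10-fluoro-6,7-diiodododec-3-ene

The longest carbon chain that includes the multiple bond has 12 carbons, so the parent hydride is dodecane.
There is one C=C double bond, indicated by the ending -ene.
Number the chain so that numbering from this end puts the double bond at C-3 rather than C-9.
That gives the double bond between C-3 and C-4; a fluoro group at C-10; iodo groups at C-6 and C-7.
The substituents are ordered alphabetically, ignoring any di-/tri- multipliers.
Putting it together: 10-fluoro-6,7-diiodododec-3-ene.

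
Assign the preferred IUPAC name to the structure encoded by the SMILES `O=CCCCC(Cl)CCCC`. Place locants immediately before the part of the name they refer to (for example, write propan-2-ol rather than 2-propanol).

Counting along the main chain through the –CHO group gives 9 carbons: the parent is nonane.
The principal characteristic group is an aldehyde (terminal –CHO), named with the suffix -al.
The numbering direction is chosen so that the aldehyde carbon is C-1 by definition.
With this numbering: a chloro group at C-5.
Assembling the pieces gives 5-chlorononanal.

5-chlorononanal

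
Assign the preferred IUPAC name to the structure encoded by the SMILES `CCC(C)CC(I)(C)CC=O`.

The longest carbon chain that includes the –CHO group has 7 carbons, so the parent hydride is heptane.
An aldehyde (terminal –CHO) is the principal characteristic group, giving the suffix -al.
Choose the numbering such that the aldehyde carbon is C-1 by definition.
That gives an iodo group at C-3; methyl groups at C-3 and C-5.
Substituent prefixes are cited in alphabetical order (multiplying prefixes like di-/tri- are ignored for ordering).
Assembling the pieces gives 3-iodo-3,5-dimethylheptanal.

3-iodo-3,5-dimethylheptanal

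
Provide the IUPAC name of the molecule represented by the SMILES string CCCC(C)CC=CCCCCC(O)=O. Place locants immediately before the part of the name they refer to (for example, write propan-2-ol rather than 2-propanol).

The longest chain bearing the –COOH group and the multiple bond is 12 carbons long (dodecane).
A carboxylic acid (terminal –COOH) is the principal characteristic group, giving the suffix -oic acid.
There is one C=C double bond, indicated by the ending -ene.
The numbering direction is chosen so that the carboxylic acid carbon is C-1 by definition.
This places the double bond between C-6 and C-7; a methyl group at C-9.
Putting it together: 9-methyldodec-6-enoic acid.

9-methyldodec-6-enoic acid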